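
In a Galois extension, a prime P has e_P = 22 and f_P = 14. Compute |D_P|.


|D_P| = e * f
= 22 * 14
= 308

308


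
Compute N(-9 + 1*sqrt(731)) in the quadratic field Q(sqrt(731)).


N(a + b*sqrt(d)) = a^2 - d*b^2
= (-9)^2 - (731)*(1)^2
= 81 - 731
= -650

-650


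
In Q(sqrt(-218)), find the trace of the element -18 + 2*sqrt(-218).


Tr(a + b*sqrt(d)) = (a + b*sqrt(d)) + (a - b*sqrt(d)) = 2a
= 2 * (-18)
= -36

-36


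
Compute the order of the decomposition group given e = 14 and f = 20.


|D_P| = e * f
= 14 * 20
= 280

280


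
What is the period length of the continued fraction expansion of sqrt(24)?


Run the CF algorithm for sqrt(24).
a_0 = floor(sqrt(24)) = 4; set m_0=0, q_0=1.
Recurrence: m' = q*a - m,  q' = (d - m'^2)/q,  a' = floor((a_0 + m')/q').
  step 1: m=4, q=8, a=1
  step 2: m=4, q=1, a=8
a_2 = 2*a_0 = 8, so the period closes here.
sqrt(24) = [4; 1, 8]
Period length = 2

2


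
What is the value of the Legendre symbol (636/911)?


p = 911 is prime, so compute (636/911) with the reciprocity algorithm (Jacobi-symbol steps: pull out 2s via (2/n), flip via reciprocity, reduce):
  pull out 2: (2/911) = +1  (since 911 mod 8 = 7)
  pull out 2: (2/911) = +1  (since 911 mod 8 = 7)
  reciprocity: (159/911) -> -(911/159)
  reduce: (116/159)
  pull out 2: (2/159) = +1  (since 159 mod 8 = 7)
  pull out 2: (2/159) = +1  (since 159 mod 8 = 7)
  reciprocity: (29/159) -> +(159/29)
  reduce: (14/29)
  pull out 2: (2/29) = -1  (since 29 mod 8 = 5)
  reciprocity: (7/29) -> +(29/7)
  reduce: (1/7)
  (1/7) = 1
Product of signs = 1
(636/911) = 1

1


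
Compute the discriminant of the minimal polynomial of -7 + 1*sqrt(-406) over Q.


The element -7 + 1*sqrt(-406) has minimal polynomial:
x^2 + 14*x + 455
Discriminant = (14)^2 - 4*(455)
= 196 - 1820
= -1624

-1624


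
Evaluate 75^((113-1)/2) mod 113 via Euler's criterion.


p = 113 is prime and the exponent is (p-1)/2 = 56, so by Euler's criterion 75^56 = (75/113) = +1 or -1 mod 113.
Compute by square-and-multiply:
  56 = 32 + 16 + 8 (binary 111000)
  Repeated squaring mod 113: 75^1 = 75, 75^2 = 88, 75^4 = 60, 75^8 = 97, 75^16 = 30, 75^32 = 109
  75^56 = 75^32 * 75^16 * 75^8 = 109 * 30 * 97 mod 113
    109 * 30 = 3270 = 106 mod 113
    106 * 97 = 10282 = 112 mod 113
  75^56 = 112 mod 113
Result 112 = p - 1 = -1 mod 113: 75 is a quadratic non-residue mod 113. As a residue in [0, p-1] the value is 112.
75^56 mod 113 = 112

112


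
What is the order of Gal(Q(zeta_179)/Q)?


|Gal(Q(zeta_179)/Q)| = phi(179)
= 178

178


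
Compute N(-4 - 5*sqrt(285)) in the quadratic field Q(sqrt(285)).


N(a + b*sqrt(d)) = a^2 - d*b^2
= (-4)^2 - (285)*(-5)^2
= 16 - 7125
= -7109

-7109


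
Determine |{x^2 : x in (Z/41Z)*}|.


For prime p, the number of non-zero quadratic residues is (p-1)/2.
= (41-1)/2
= 20

20


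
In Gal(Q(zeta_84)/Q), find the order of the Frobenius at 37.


The Frobenius at p in Gal(Q(zeta_n)/Q) = (Z/nZ)* is the class of p, so its order is ord_84(37), the smallest k >= 1 with 37^k = 1 mod 84.
n = 84 = 2^2 * 3 * 7, phi(84) = 24; the order divides phi(n).
Divisors of 24: 1, 2, 3, 4, 6, 8, 12, 24
Repeated squaring mod 84: 37^1 = 37, 37^2 = 25, 37^4 = 37, 37^8 = 25, 37^16 = 37
Test divisors in increasing order:
  k=1: 37^1 = 37 mod 84
  k=2: 37^2 = 25 mod 84
  k=3: 37^3 = 25 * 37 = 1 mod 84  <- first divisor giving 1
Order = 3

3


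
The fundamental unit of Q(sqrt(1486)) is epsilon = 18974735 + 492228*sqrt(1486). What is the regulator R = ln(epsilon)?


epsilon = 18974735 + 492228*sqrt(1486)
= 3.7949e+07
R = ln(3.7949e+07)
= 17.4518

17.4518


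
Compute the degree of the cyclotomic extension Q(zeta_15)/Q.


The degree equals Euler's totient phi(15).
15 = 3 * 5
phi(15) = 8

8


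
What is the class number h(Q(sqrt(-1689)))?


K = Q(sqrt(-1689)). d mod 4 = 3, so D = disc(K) = 4d = -6756
h(K) equals the number of primitive reduced positive-definite forms (a, b, c) = a*x^2 + b*x*y + c*y^2 with b^2 - 4ac = D,
where reduced means |b| <= a <= c, with b >= 0 whenever |b| = a or a = c, and primitive means gcd(a, b, c) = 1.
Reduced forces 3a^2 <= |D| = 6756, so 1 <= a <= 47; b must have the parity of D, and c = (b^2 - D)/(4a) must be an integer >= a.
Enumerate a = 1..47, b in [-a, a]:
  a=1: (1, 0, 1689)  [1]
  a=2: (2, 2, 845)  [1]
  a=3: (3, 0, 563)  [1]
  a=4: none
  a=5: (5, -2, 338), (5, 2, 338)  [2]
  a=6: (6, 6, 283)  [1]
  a=7..9: none
  a=10: (10, -2, 169), (10, 2, 169)  [2]
  a=11: (11, -8, 155), (11, 8, 155)  [2]
  a=12: none
  a=13: (13, -2, 130), (13, 2, 130)  [2]
  a=14: none
  a=15: (15, -12, 115), (15, 12, 115)  [2]
  a=16..21: none
  a=22: (22, -14, 79), (22, 14, 79)  [2]
  a=23: (23, -12, 75), (23, 12, 75)  [2]
  a=24: none
  a=25: (25, -12, 69), (25, 12, 69)  [2]
  a=26: (26, -2, 65), (26, 2, 65)  [2]
  a=27..28: none
  a=29: (29, -28, 65), (29, 28, 65)  [2]
  a=30: (30, -18, 59), (30, 18, 59)  [2]
  a=31: (31, -8, 55), (31, 8, 55)  [2]
  a=32: none
  a=33: (33, -30, 58), (33, 30, 58)  [2]
  a=34..38: none
  a=39: (39, -24, 47), (39, 24, 47)  [2]
  a=40: none
  a=41: (41, -38, 50), (41, 38, 50)  [2]
  a=42: none
  a=43: (43, -34, 46), (43, 34, 46)  [2]
  a=44..47: none
Total reduced forms: 1 + 1 + 1 + 2 + 1 + 2 + 2 + 2 + 2 + 2 + 2 + 2 + 2 + 2 + 2 + 2 + 2 + 2 + 2 + 2 = 36
h = 36

36


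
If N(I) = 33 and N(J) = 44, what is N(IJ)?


N(IJ) = N(I) * N(J)
= 33 * 44
= 1452

1452


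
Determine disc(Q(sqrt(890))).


For K = Q(sqrt(d)) with d squarefree: disc(K) = d if d = 1 mod 4, and disc(K) = 4d if d = 2 or 3 mod 4.
Here d = 890, and d mod 4 = 2.
d = 2 mod 4, not 1 (O_K = Z[sqrt(d)]), so disc(K) = 4d = 4 * (890) = 3560

3560


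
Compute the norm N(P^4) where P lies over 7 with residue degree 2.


N(P^a) = p^(a*f)
= 7^(4*2)
= 7^8
= 5764801

5764801


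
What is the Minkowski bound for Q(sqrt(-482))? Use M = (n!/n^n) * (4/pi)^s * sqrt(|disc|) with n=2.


d = -482, d mod 4 = 2, so disc(K) = 4d = -1928; |disc(K)| = 1928
Imaginary quadratic field, so n = 2, s = r2 = 1, r1 = 0
M = (n!/n^n) * (4/pi)^s * sqrt(|disc(K)|) = (2!/2^2) * (4/pi)^1 * sqrt(1928)
= 0.5 * 1.273240 * 43.908997
= 27.9533

27.9533


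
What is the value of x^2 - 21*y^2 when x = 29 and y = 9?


x^2 - d*y^2
= 29^2 - 21*9^2
= 841 - 1701
= -860

-860


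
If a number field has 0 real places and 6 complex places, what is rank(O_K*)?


By Dirichlet's unit theorem:
rank = r1 + r2 - 1
= 0 + 6 - 1
= 5

5


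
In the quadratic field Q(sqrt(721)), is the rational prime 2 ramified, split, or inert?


K = Q(sqrt(721)). Since d mod 4 = 1, disc(K) = 721.
Check p | disc: 721 mod 2 = 1.
p=2 does not divide disc (d is 1 mod 4). 2 splits iff d = 1 mod 8.
d mod 8 = 1, so (d/2) = 1.
(d/p) = 1, so p splits: (p) = P*P' with e=1, f=1, g=2.
Therefore p is split.

split


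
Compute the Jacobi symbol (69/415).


Compute (69/415) via quadratic reciprocity:
  reciprocity: (69/415) -> +(415/69)
  reduce: (1/69)
  (1/69) = 1
Product of signs = 1

1


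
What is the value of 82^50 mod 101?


p = 101 is prime and the exponent is (p-1)/2 = 50, so by Euler's criterion 82^50 = (82/101) = +1 or -1 mod 101.
Compute by square-and-multiply:
  50 = 32 + 16 + 2 (binary 110010)
  Repeated squaring mod 101: 82^1 = 82, 82^2 = 58, 82^4 = 31, 82^8 = 52, 82^16 = 78, 82^32 = 24
  82^50 = 82^32 * 82^16 * 82^2 = 24 * 78 * 58 mod 101
    24 * 78 = 1872 = 54 mod 101
    54 * 58 = 3132 = 1 mod 101
  82^50 = 1 mod 101
Result 1: 82 is a quadratic residue mod 101.
82^50 mod 101 = 1

1


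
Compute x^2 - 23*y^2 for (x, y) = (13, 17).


x^2 - d*y^2
= 13^2 - 23*17^2
= 169 - 6647
= -6478

-6478


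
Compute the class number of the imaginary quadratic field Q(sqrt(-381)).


K = Q(sqrt(-381)). d mod 4 = 3, so D = disc(K) = 4d = -1524
h(K) equals the number of primitive reduced positive-definite forms (a, b, c) = a*x^2 + b*x*y + c*y^2 with b^2 - 4ac = D,
where reduced means |b| <= a <= c, with b >= 0 whenever |b| = a or a = c, and primitive means gcd(a, b, c) = 1.
Reduced forces 3a^2 <= |D| = 1524, so 1 <= a <= 22; b must have the parity of D, and c = (b^2 - D)/(4a) must be an integer >= a.
Enumerate a = 1..22, b in [-a, a]:
  a=1: (1, 0, 381)  [1]
  a=2: (2, 2, 191)  [1]
  a=3: (3, 0, 127)  [1]
  a=4: none
  a=5: (5, -4, 77), (5, 4, 77)  [2]
  a=6: (6, 6, 65)  [1]
  a=7: (7, -4, 55), (7, 4, 55)  [2]
  a=8..9: none
  a=10: (10, -6, 39), (10, 6, 39)  [2]
  a=11: (11, -4, 35), (11, 4, 35)  [2]
  a=12: none
  a=13: (13, -6, 30), (13, 6, 30)  [2]
  a=14: (14, -10, 29), (14, 10, 29)  [2]
  a=15: (15, -6, 26), (15, 6, 26)  [2]
  a=16..20: none
  a=21: (21, -18, 22), (21, 18, 22)  [2]
  a=22: none
Total reduced forms: 1 + 1 + 1 + 2 + 1 + 2 + 2 + 2 + 2 + 2 + 2 + 2 = 20
h = 20

20


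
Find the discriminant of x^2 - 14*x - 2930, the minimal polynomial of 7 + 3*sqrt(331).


The element 7 + 3*sqrt(331) has minimal polynomial:
x^2 - 14*x - 2930
Discriminant = (-14)^2 - 4*(-2930)
= 196 + 11720
= 11916

11916


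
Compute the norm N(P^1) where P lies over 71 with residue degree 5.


N(P^a) = p^(a*f)
= 71^(1*5)
= 71^5
= 1804229351

1804229351


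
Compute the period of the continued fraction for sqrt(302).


Run the CF algorithm for sqrt(302).
a_0 = floor(sqrt(302)) = 17; set m_0=0, q_0=1.
Recurrence: m' = q*a - m,  q' = (d - m'^2)/q,  a' = floor((a_0 + m')/q').
  step 1: m=17, q=13, a=2
  step 2: m=9, q=17, a=1
  step 3: m=8, q=14, a=1
  step 4: m=6, q=19, a=1
  step 5: m=13, q=7, a=4
  step 6: m=15, q=11, a=2
  step 7: m=7, q=23, a=1
  step 8: m=16, q=2, a=16
  step 9: m=16, q=23, a=1
  step 10: m=7, q=11, a=2
  step 11: m=15, q=7, a=4
  step 12: m=13, q=19, a=1
  step 13: m=6, q=14, a=1
  step 14: m=8, q=17, a=1
  step 15: m=9, q=13, a=2
  step 16: m=17, q=1, a=34
a_16 = 2*a_0 = 34, so the period closes here.
sqrt(302) = [17; 2, 1, 1, 1, 4, 2, 1, 16, 1, 2, 4, 1, 1, 1, 2, 34]
Period length = 16

16


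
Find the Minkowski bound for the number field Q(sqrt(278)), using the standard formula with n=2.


d = 278, d mod 4 = 2, so disc(K) = 4d = 1112; |disc(K)| = 1112
Real quadratic field, so n = 2, s = r2 = 0, r1 = 2
M = (n!/n^n) * (4/pi)^s * sqrt(|disc(K)|) = (2!/2^2) * (4/pi)^0 * sqrt(1112)
= 0.5 * 1.000000 * 33.346664
= 16.6733

16.6733


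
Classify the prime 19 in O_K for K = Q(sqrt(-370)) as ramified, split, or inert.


K = Q(sqrt(-370)). Since d mod 4 = 2, disc(K) = -1480.
Check p | disc: -1480 mod 19 = 2.
p does not divide disc. Compute Legendre symbol (d/p):
10^((19-1)/2) mod 19 = -1
(d/p) = -1, so p is inert: (p) stays prime with e=1, f=2, g=1.
Therefore p is inert.

inert


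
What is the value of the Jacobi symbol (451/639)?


Compute (451/639) via quadratic reciprocity:
  reciprocity: (451/639) -> -(639/451)
  reduce: (188/451)
  pull out 2: (2/451) = -1  (since 451 mod 8 = 3)
  pull out 2: (2/451) = -1  (since 451 mod 8 = 3)
  reciprocity: (47/451) -> -(451/47)
  reduce: (28/47)
  pull out 2: (2/47) = +1  (since 47 mod 8 = 7)
  pull out 2: (2/47) = +1  (since 47 mod 8 = 7)
  reciprocity: (7/47) -> -(47/7)
  reduce: (5/7)
  reciprocity: (5/7) -> +(7/5)
  reduce: (2/5)
  pull out 2: (2/5) = -1  (since 5 mod 8 = 5)
  (1/5) = 1
Product of signs = 1

1


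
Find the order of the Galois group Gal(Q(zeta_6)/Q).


|Gal(Q(zeta_6)/Q)| = phi(6)
= 2

2


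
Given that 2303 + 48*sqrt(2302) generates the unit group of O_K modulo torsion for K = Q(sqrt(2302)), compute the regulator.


epsilon = 2303 + 48*sqrt(2302)
= 4605.9998
R = ln(4605.9998)
= 8.4351

8.4351


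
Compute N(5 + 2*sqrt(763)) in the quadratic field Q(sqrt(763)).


N(a + b*sqrt(d)) = a^2 - d*b^2
= (5)^2 - (763)*(2)^2
= 25 - 3052
= -3027

-3027


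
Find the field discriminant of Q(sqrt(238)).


For K = Q(sqrt(d)) with d squarefree: disc(K) = d if d = 1 mod 4, and disc(K) = 4d if d = 2 or 3 mod 4.
Here d = 238, and d mod 4 = 2.
d = 2 mod 4, not 1 (O_K = Z[sqrt(d)]), so disc(K) = 4d = 4 * (238) = 952

952


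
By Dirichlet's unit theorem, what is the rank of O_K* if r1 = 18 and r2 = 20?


By Dirichlet's unit theorem:
rank = r1 + r2 - 1
= 18 + 20 - 1
= 37

37


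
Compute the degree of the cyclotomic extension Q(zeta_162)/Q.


The degree equals Euler's totient phi(162).
162 = 2 * 3^4
phi(162) = 54

54


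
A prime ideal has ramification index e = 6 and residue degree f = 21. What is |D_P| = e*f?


|D_P| = e * f
= 6 * 21
= 126

126


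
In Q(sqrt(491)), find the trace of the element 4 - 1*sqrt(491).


Tr(a + b*sqrt(d)) = (a + b*sqrt(d)) + (a - b*sqrt(d)) = 2a
= 2 * (4)
= 8

8


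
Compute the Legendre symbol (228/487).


p = 487 is prime, so compute (228/487) with the reciprocity algorithm (Jacobi-symbol steps: pull out 2s via (2/n), flip via reciprocity, reduce):
  pull out 2: (2/487) = +1  (since 487 mod 8 = 7)
  pull out 2: (2/487) = +1  (since 487 mod 8 = 7)
  reciprocity: (57/487) -> +(487/57)
  reduce: (31/57)
  reciprocity: (31/57) -> +(57/31)
  reduce: (26/31)
  pull out 2: (2/31) = +1  (since 31 mod 8 = 7)
  reciprocity: (13/31) -> +(31/13)
  reduce: (5/13)
  reciprocity: (5/13) -> +(13/5)
  reduce: (3/5)
  reciprocity: (3/5) -> +(5/3)
  reduce: (2/3)
  pull out 2: (2/3) = -1  (since 3 mod 8 = 3)
  (1/3) = 1
Product of signs = -1
(228/487) = -1

-1


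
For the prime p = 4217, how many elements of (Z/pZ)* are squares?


For prime p, the number of non-zero quadratic residues is (p-1)/2.
= (4217-1)/2
= 2108

2108


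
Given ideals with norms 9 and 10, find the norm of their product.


N(IJ) = N(I) * N(J)
= 9 * 10
= 90

90


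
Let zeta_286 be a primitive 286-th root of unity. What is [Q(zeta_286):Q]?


The degree equals Euler's totient phi(286).
286 = 2 * 11 * 13
phi(286) = 120

120


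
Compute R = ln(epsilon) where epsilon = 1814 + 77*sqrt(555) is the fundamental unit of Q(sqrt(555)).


epsilon = 1814 + 77*sqrt(555)
= 3627.9997
R = ln(3627.9997)
= 8.1964

8.1964


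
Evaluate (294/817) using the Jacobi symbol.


Compute (294/817) via quadratic reciprocity:
  pull out 2: (2/817) = +1  (since 817 mod 8 = 1)
  reciprocity: (147/817) -> +(817/147)
  reduce: (82/147)
  pull out 2: (2/147) = -1  (since 147 mod 8 = 3)
  reciprocity: (41/147) -> +(147/41)
  reduce: (24/41)
  pull out 2: (2/41) = +1  (since 41 mod 8 = 1)
  pull out 2: (2/41) = +1  (since 41 mod 8 = 1)
  pull out 2: (2/41) = +1  (since 41 mod 8 = 1)
  reciprocity: (3/41) -> +(41/3)
  reduce: (2/3)
  pull out 2: (2/3) = -1  (since 3 mod 8 = 3)
  (1/3) = 1
Product of signs = 1

1


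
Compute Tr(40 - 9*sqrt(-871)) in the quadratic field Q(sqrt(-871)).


Tr(a + b*sqrt(d)) = (a + b*sqrt(d)) + (a - b*sqrt(d)) = 2a
= 2 * (40)
= 80

80


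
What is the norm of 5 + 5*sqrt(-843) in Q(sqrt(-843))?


N(a + b*sqrt(d)) = a^2 - d*b^2
= (5)^2 - (-843)*(5)^2
= 25 + 21075
= 21100

21100


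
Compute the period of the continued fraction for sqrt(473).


Run the CF algorithm for sqrt(473).
a_0 = floor(sqrt(473)) = 21; set m_0=0, q_0=1.
Recurrence: m' = q*a - m,  q' = (d - m'^2)/q,  a' = floor((a_0 + m')/q').
  step 1: m=21, q=32, a=1
  step 2: m=11, q=11, a=2
  step 3: m=11, q=32, a=1
  step 4: m=21, q=1, a=42
a_4 = 2*a_0 = 42, so the period closes here.
sqrt(473) = [21; 1, 2, 1, 42]
Period length = 4

4


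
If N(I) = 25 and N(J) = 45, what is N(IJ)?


N(IJ) = N(I) * N(J)
= 25 * 45
= 1125

1125


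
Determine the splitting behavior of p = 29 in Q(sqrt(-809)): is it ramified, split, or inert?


K = Q(sqrt(-809)). Since d mod 4 = 3, disc(K) = -3236.
Check p | disc: -3236 mod 29 = 12.
p does not divide disc. Compute Legendre symbol (d/p):
3^((29-1)/2) mod 29 = -1
(d/p) = -1, so p is inert: (p) stays prime with e=1, f=2, g=1.
Therefore p is inert.

inert


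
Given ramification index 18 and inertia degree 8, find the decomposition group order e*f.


|D_P| = e * f
= 18 * 8
= 144

144


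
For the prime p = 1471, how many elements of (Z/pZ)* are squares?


For prime p, the number of non-zero quadratic residues is (p-1)/2.
= (1471-1)/2
= 735

735


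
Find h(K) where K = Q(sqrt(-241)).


K = Q(sqrt(-241)). d mod 4 = 3, so D = disc(K) = 4d = -964
h(K) equals the number of primitive reduced positive-definite forms (a, b, c) = a*x^2 + b*x*y + c*y^2 with b^2 - 4ac = D,
where reduced means |b| <= a <= c, with b >= 0 whenever |b| = a or a = c, and primitive means gcd(a, b, c) = 1.
Reduced forces 3a^2 <= |D| = 964, so 1 <= a <= 17; b must have the parity of D, and c = (b^2 - D)/(4a) must be an integer >= a.
Enumerate a = 1..17, b in [-a, a]:
  a=1: (1, 0, 241)  [1]
  a=2: (2, 2, 121)  [1]
  a=3..4: none
  a=5: (5, -4, 49), (5, 4, 49)  [2]
  a=6: none
  a=7: (7, -4, 35), (7, 4, 35)  [2]
  a=8..9: none
  a=10: (10, -6, 25), (10, 6, 25)  [2]
  a=11: (11, -2, 22), (11, 2, 22)  [2]
  a=12..13: none
  a=14: (14, -10, 19), (14, 10, 19)  [2]
  a=15..17: none
Total reduced forms: 1 + 1 + 2 + 2 + 2 + 2 + 2 = 12
h = 12

12


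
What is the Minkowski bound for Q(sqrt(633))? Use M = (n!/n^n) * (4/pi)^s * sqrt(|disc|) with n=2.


d = 633, d mod 4 = 1, so disc(K) = d = 633; |disc(K)| = 633
Real quadratic field, so n = 2, s = r2 = 0, r1 = 2
M = (n!/n^n) * (4/pi)^s * sqrt(|disc(K)|) = (2!/2^2) * (4/pi)^0 * sqrt(633)
= 0.5 * 1.000000 * 25.159491
= 12.5797

12.5797


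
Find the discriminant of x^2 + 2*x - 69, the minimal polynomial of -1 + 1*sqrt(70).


The element -1 + 1*sqrt(70) has minimal polynomial:
x^2 + 2*x - 69
Discriminant = (2)^2 - 4*(-69)
= 4 + 276
= 280

280


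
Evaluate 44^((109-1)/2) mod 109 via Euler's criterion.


p = 109 is prime and the exponent is (p-1)/2 = 54, so by Euler's criterion 44^54 = (44/109) = +1 or -1 mod 109.
Compute by square-and-multiply:
  54 = 32 + 16 + 4 + 2 (binary 110110)
  Repeated squaring mod 109: 44^1 = 44, 44^2 = 83, 44^4 = 22, 44^8 = 48, 44^16 = 15, 44^32 = 7
  44^54 = 44^32 * 44^16 * 44^4 * 44^2 = 7 * 15 * 22 * 83 mod 109
    7 * 15 = 105 = 105 mod 109
    105 * 22 = 2310 = 21 mod 109
    21 * 83 = 1743 = 108 mod 109
  44^54 = 108 mod 109
Result 108 = p - 1 = -1 mod 109: 44 is a quadratic non-residue mod 109. As a residue in [0, p-1] the value is 108.
44^54 mod 109 = 108

108


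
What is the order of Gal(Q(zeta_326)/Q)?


|Gal(Q(zeta_326)/Q)| = phi(326)
= 162

162


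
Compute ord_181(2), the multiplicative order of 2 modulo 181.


We want ord_181(2), the smallest k >= 1 with 2^k = 1 mod 181.
n = 181 = 181, phi(181) = 180; the order divides phi(n).
Divisors of 180: 1, 2, 3, 4, 5, 6, 9, 10, 12, 15, 18, 20, 30, 36, 45, 60, 90, 180
Repeated squaring mod 181: 2^1 = 2, 2^2 = 4, 2^4 = 16, 2^8 = 75, 2^16 = 14, 2^32 = 15, 2^64 = 44, 2^128 = 126
Test divisors in increasing order:
  k=1: 2^1 = 2 mod 181
  k=2: 2^2 = 4 mod 181
  k=3: 2^3 = 4 * 2 = 8 mod 181
  k=4: 2^4 = 16 mod 181
  k=5: 2^5 = 16 * 2 = 32 mod 181
  k=6: 2^6 = 16 * 4 = 64 mod 181
  k=9: 2^9 = 75 * 2 = 150 mod 181
  k=10: 2^10 = 75 * 4 = 119 mod 181
  k=12: 2^12 = 75 * 16 = 114 mod 181
  k=15: 2^15 = 75 * 16 * 4 * 2 = 7 mod 181
  k=18: 2^18 = 14 * 4 = 56 mod 181
  k=20: 2^20 = 14 * 16 = 43 mod 181
  k=30: 2^30 = 14 * 75 * 16 * 4 = 49 mod 181
  k=36: 2^36 = 15 * 16 = 59 mod 181
  k=45: 2^45 = 15 * 75 * 16 * 2 = 162 mod 181
  k=60: 2^60 = 15 * 14 * 75 * 16 = 48 mod 181
  k=90: 2^90 = 44 * 14 * 75 * 4 = 180 mod 181
  k=180: 2^180 = 126 * 15 * 14 * 16 = 1 mod 181  <- first divisor giving 1
Order = 180

180


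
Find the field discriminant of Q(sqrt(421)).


For K = Q(sqrt(d)) with d squarefree: disc(K) = d if d = 1 mod 4, and disc(K) = 4d if d = 2 or 3 mod 4.
Here d = 421, and d mod 4 = 1.
d = 1 mod 4 (O_K = Z[(1+sqrt(d))/2]), so disc(K) = d = 421

421


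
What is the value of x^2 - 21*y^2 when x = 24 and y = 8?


x^2 - d*y^2
= 24^2 - 21*8^2
= 576 - 1344
= -768

-768


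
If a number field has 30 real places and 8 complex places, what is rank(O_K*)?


By Dirichlet's unit theorem:
rank = r1 + r2 - 1
= 30 + 8 - 1
= 37

37


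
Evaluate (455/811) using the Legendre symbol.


p = 811 is prime, so compute (455/811) with the reciprocity algorithm (Jacobi-symbol steps: pull out 2s via (2/n), flip via reciprocity, reduce):
  reciprocity: (455/811) -> -(811/455)
  reduce: (356/455)
  pull out 2: (2/455) = +1  (since 455 mod 8 = 7)
  pull out 2: (2/455) = +1  (since 455 mod 8 = 7)
  reciprocity: (89/455) -> +(455/89)
  reduce: (10/89)
  pull out 2: (2/89) = +1  (since 89 mod 8 = 1)
  reciprocity: (5/89) -> +(89/5)
  reduce: (4/5)
  pull out 2: (2/5) = -1  (since 5 mod 8 = 5)
  pull out 2: (2/5) = -1  (since 5 mod 8 = 5)
  (1/5) = 1
Product of signs = -1
(455/811) = -1

-1


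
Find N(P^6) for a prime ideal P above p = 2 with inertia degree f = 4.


N(P^a) = p^(a*f)
= 2^(6*4)
= 2^24
= 16777216

16777216


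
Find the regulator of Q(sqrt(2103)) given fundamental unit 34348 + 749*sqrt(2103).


epsilon = 34348 + 749*sqrt(2103)
= 68696.0000
R = ln(68696.0000)
= 11.1374

11.1374


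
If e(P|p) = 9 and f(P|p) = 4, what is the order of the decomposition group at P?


|D_P| = e * f
= 9 * 4
= 36

36


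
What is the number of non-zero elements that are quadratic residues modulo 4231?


For prime p, the number of non-zero quadratic residues is (p-1)/2.
= (4231-1)/2
= 2115

2115


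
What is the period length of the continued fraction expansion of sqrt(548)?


Run the CF algorithm for sqrt(548).
a_0 = floor(sqrt(548)) = 23; set m_0=0, q_0=1.
Recurrence: m' = q*a - m,  q' = (d - m'^2)/q,  a' = floor((a_0 + m')/q').
  step 1: m=23, q=19, a=2
  step 2: m=15, q=17, a=2
  step 3: m=19, q=11, a=3
  step 4: m=14, q=32, a=1
  step 5: m=18, q=7, a=5
  step 6: m=17, q=37, a=1
  step 7: m=20, q=4, a=10
  step 8: m=20, q=37, a=1
  step 9: m=17, q=7, a=5
  step 10: m=18, q=32, a=1
  step 11: m=14, q=11, a=3
  step 12: m=19, q=17, a=2
  step 13: m=15, q=19, a=2
  step 14: m=23, q=1, a=46
a_14 = 2*a_0 = 46, so the period closes here.
sqrt(548) = [23; 2, 2, 3, 1, 5, 1, 10, 1, 5, 1, 3, 2, 2, 46]
Period length = 14

14


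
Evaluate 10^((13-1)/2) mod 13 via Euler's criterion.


p = 13 is prime and the exponent is (p-1)/2 = 6, so by Euler's criterion 10^6 = (10/13) = +1 or -1 mod 13.
Compute by square-and-multiply:
  6 = 4 + 2 (binary 110)
  Repeated squaring mod 13: 10^1 = 10, 10^2 = 9, 10^4 = 3
  10^6 = 10^4 * 10^2 = 3 * 9 mod 13
    3 * 9 = 27 = 1 mod 13
  10^6 = 1 mod 13
Result 1: 10 is a quadratic residue mod 13.
10^6 mod 13 = 1

1


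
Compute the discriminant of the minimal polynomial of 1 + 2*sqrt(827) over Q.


The element 1 + 2*sqrt(827) has minimal polynomial:
x^2 - 2*x - 3307
Discriminant = (-2)^2 - 4*(-3307)
= 4 + 13228
= 13232

13232


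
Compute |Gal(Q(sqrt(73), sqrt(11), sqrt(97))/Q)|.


The 3 square roots of distinct primes are multiplicatively independent over Q,
so [K:Q] = 2^3 and Gal(K/Q) is isomorphic to (Z/2Z)^3.
|Gal| = 2^3 = 8

8


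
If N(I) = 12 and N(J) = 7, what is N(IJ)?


N(IJ) = N(I) * N(J)
= 12 * 7
= 84

84


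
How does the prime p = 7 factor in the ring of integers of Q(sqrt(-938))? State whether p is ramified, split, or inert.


K = Q(sqrt(-938)). Since d mod 4 = 2, disc(K) = -3752.
Check p | disc: -3752 mod 7 = 0.
p divides disc, so p ramifies: (p) = P^2 with e=2, f=1, g=1.
Therefore p is ramified.

ramified


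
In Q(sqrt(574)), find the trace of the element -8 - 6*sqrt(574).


Tr(a + b*sqrt(d)) = (a + b*sqrt(d)) + (a - b*sqrt(d)) = 2a
= 2 * (-8)
= -16

-16


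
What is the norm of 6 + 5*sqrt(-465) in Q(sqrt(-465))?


N(a + b*sqrt(d)) = a^2 - d*b^2
= (6)^2 - (-465)*(5)^2
= 36 + 11625
= 11661

11661


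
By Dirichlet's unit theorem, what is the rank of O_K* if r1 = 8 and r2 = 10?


By Dirichlet's unit theorem:
rank = r1 + r2 - 1
= 8 + 10 - 1
= 17

17


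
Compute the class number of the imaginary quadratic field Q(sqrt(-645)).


K = Q(sqrt(-645)). d mod 4 = 3, so D = disc(K) = 4d = -2580
h(K) equals the number of primitive reduced positive-definite forms (a, b, c) = a*x^2 + b*x*y + c*y^2 with b^2 - 4ac = D,
where reduced means |b| <= a <= c, with b >= 0 whenever |b| = a or a = c, and primitive means gcd(a, b, c) = 1.
Reduced forces 3a^2 <= |D| = 2580, so 1 <= a <= 29; b must have the parity of D, and c = (b^2 - D)/(4a) must be an integer >= a.
Enumerate a = 1..29, b in [-a, a]:
  a=1: (1, 0, 645)  [1]
  a=2: (2, 2, 323)  [1]
  a=3: (3, 0, 215)  [1]
  a=4: none
  a=5: (5, 0, 129)  [1]
  a=6: (6, 6, 109)  [1]
  a=7..9: none
  a=10: (10, 10, 67)  [1]
  a=11: (11, -4, 59), (11, 4, 59)  [2]
  a=12..14: none
  a=15: (15, 0, 43)  [1]
  a=16: none
  a=17: (17, -2, 38), (17, 2, 38)  [2]
  a=18: none
  a=19: (19, -2, 34), (19, 2, 34)  [2]
  a=20..21: none
  a=22: (22, -18, 33), (22, 18, 33)  [2]
  a=23..28: none
  a=29: (29, 28, 29)  [1]
Total reduced forms: 1 + 1 + 1 + 1 + 1 + 1 + 2 + 1 + 2 + 2 + 2 + 1 = 16
h = 16

16


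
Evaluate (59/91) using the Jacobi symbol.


Compute (59/91) via quadratic reciprocity:
  reciprocity: (59/91) -> -(91/59)
  reduce: (32/59)
  pull out 2: (2/59) = -1  (since 59 mod 8 = 3)
  pull out 2: (2/59) = -1  (since 59 mod 8 = 3)
  pull out 2: (2/59) = -1  (since 59 mod 8 = 3)
  pull out 2: (2/59) = -1  (since 59 mod 8 = 3)
  pull out 2: (2/59) = -1  (since 59 mod 8 = 3)
  (1/59) = 1
Product of signs = 1

1


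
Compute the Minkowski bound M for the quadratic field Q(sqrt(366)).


d = 366, d mod 4 = 2, so disc(K) = 4d = 1464; |disc(K)| = 1464
Real quadratic field, so n = 2, s = r2 = 0, r1 = 2
M = (n!/n^n) * (4/pi)^s * sqrt(|disc(K)|) = (2!/2^2) * (4/pi)^0 * sqrt(1464)
= 0.5 * 1.000000 * 38.262253
= 19.1311

19.1311


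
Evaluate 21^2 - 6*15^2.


x^2 - d*y^2
= 21^2 - 6*15^2
= 441 - 1350
= -909

-909


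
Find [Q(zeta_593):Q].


The degree equals Euler's totient phi(593).
593 = 593
phi(593) = 592

592


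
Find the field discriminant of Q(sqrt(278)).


For K = Q(sqrt(d)) with d squarefree: disc(K) = d if d = 1 mod 4, and disc(K) = 4d if d = 2 or 3 mod 4.
Here d = 278, and d mod 4 = 2.
d = 2 mod 4, not 1 (O_K = Z[sqrt(d)]), so disc(K) = 4d = 4 * (278) = 1112

1112


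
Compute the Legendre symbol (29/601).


p = 601 is prime, so compute (29/601) with the reciprocity algorithm (Jacobi-symbol steps: pull out 2s via (2/n), flip via reciprocity, reduce):
  reciprocity: (29/601) -> +(601/29)
  reduce: (21/29)
  reciprocity: (21/29) -> +(29/21)
  reduce: (8/21)
  pull out 2: (2/21) = -1  (since 21 mod 8 = 5)
  pull out 2: (2/21) = -1  (since 21 mod 8 = 5)
  pull out 2: (2/21) = -1  (since 21 mod 8 = 5)
  (1/21) = 1
Product of signs = -1
(29/601) = -1

-1


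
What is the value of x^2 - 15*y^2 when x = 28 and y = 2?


x^2 - d*y^2
= 28^2 - 15*2^2
= 784 - 60
= 724

724


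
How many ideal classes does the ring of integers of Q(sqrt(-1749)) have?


K = Q(sqrt(-1749)). d mod 4 = 3, so D = disc(K) = 4d = -6996
h(K) equals the number of primitive reduced positive-definite forms (a, b, c) = a*x^2 + b*x*y + c*y^2 with b^2 - 4ac = D,
where reduced means |b| <= a <= c, with b >= 0 whenever |b| = a or a = c, and primitive means gcd(a, b, c) = 1.
Reduced forces 3a^2 <= |D| = 6996, so 1 <= a <= 48; b must have the parity of D, and c = (b^2 - D)/(4a) must be an integer >= a.
Enumerate a = 1..48, b in [-a, a]:
  a=1: (1, 0, 1749)  [1]
  a=2: (2, 2, 875)  [1]
  a=3: (3, 0, 583)  [1]
  a=4: none
  a=5: (5, -2, 350), (5, 2, 350)  [2]
  a=6: (6, 6, 293)  [1]
  a=7: (7, -2, 250), (7, 2, 250)  [2]
  a=8..9: none
  a=10: (10, -2, 175), (10, 2, 175)  [2]
  a=11: (11, 0, 159)  [1]
  a=12..13: none
  a=14: (14, -2, 125), (14, 2, 125)  [2]
  a=15: (15, -12, 119), (15, 12, 119)  [2]
  a=16: none
  a=17: (17, -12, 105), (17, 12, 105)  [2]
  a=18..20: none
  a=21: (21, -12, 85), (21, 12, 85)  [2]
  a=22: (22, 22, 85)  [1]
  a=23..24: none
  a=25: (25, -2, 70), (25, 2, 70)  [2]
  a=26..28: none
  a=29: (29, -14, 62), (29, 14, 62)  [2]
  a=30: (30, -18, 61), (30, 18, 61)  [2]
  a=31: (31, -14, 58), (31, 14, 58)  [2]
  a=32: none
  a=33: (33, 0, 53)  [1]
  a=34: (34, -22, 55), (34, 22, 55)  [2]
  a=35: (35, -12, 51), (35, -2, 50), (35, 2, 50), (35, 12, 51)  [4]
  a=36: none
  a=37: (37, -16, 49), (37, 16, 49)  [2]
  a=38..41: none
  a=42: (42, -30, 47), (42, 30, 47)  [2]
  a=43: (43, 20, 43)  [1]
  a=44..48: none
Total reduced forms: 1 + 1 + 1 + 2 + 1 + 2 + 2 + 1 + 2 + 2 + 2 + 2 + 1 + 2 + 2 + 2 + 2 + 1 + 2 + 4 + 2 + 2 + 1 = 40
h = 40

40


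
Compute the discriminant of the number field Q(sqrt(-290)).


For K = Q(sqrt(d)) with d squarefree: disc(K) = d if d = 1 mod 4, and disc(K) = 4d if d = 2 or 3 mod 4.
Here d = -290, and d mod 4 = 2.
d = 2 mod 4, not 1 (O_K = Z[sqrt(d)]), so disc(K) = 4d = 4 * (-290) = -1160

-1160


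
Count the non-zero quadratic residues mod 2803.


For prime p, the number of non-zero quadratic residues is (p-1)/2.
= (2803-1)/2
= 1401

1401


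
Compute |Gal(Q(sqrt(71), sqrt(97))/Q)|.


The 2 square roots of distinct primes are multiplicatively independent over Q,
so [K:Q] = 2^2 and Gal(K/Q) is isomorphic to (Z/2Z)^2.
|Gal| = 2^2 = 4

4


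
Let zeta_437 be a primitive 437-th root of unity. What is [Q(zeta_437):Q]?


The degree equals Euler's totient phi(437).
437 = 19 * 23
phi(437) = 396

396


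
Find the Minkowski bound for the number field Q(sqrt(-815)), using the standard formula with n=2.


d = -815, d mod 4 = 1, so disc(K) = d = -815; |disc(K)| = 815
Imaginary quadratic field, so n = 2, s = r2 = 1, r1 = 0
M = (n!/n^n) * (4/pi)^s * sqrt(|disc(K)|) = (2!/2^2) * (4/pi)^1 * sqrt(815)
= 0.5 * 1.273240 * 28.548205
= 18.1744

18.1744


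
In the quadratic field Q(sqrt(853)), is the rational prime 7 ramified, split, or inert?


K = Q(sqrt(853)). Since d mod 4 = 1, disc(K) = 853.
Check p | disc: 853 mod 7 = 6.
p does not divide disc. Compute Legendre symbol (d/p):
6^((7-1)/2) mod 7 = -1
(d/p) = -1, so p is inert: (p) stays prime with e=1, f=2, g=1.
Therefore p is inert.

inert


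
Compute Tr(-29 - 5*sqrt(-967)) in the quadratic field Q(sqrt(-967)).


Tr(a + b*sqrt(d)) = (a + b*sqrt(d)) + (a - b*sqrt(d)) = 2a
= 2 * (-29)
= -58

-58


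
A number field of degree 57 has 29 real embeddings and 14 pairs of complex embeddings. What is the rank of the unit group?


By Dirichlet's unit theorem:
rank = r1 + r2 - 1
= 29 + 14 - 1
= 42

42


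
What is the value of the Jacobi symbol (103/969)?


Compute (103/969) via quadratic reciprocity:
  reciprocity: (103/969) -> +(969/103)
  reduce: (42/103)
  pull out 2: (2/103) = +1  (since 103 mod 8 = 7)
  reciprocity: (21/103) -> +(103/21)
  reduce: (19/21)
  reciprocity: (19/21) -> +(21/19)
  reduce: (2/19)
  pull out 2: (2/19) = -1  (since 19 mod 8 = 3)
  (1/19) = 1
Product of signs = -1

-1


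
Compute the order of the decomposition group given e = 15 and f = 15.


|D_P| = e * f
= 15 * 15
= 225

225


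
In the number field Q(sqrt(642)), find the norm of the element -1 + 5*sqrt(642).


N(a + b*sqrt(d)) = a^2 - d*b^2
= (-1)^2 - (642)*(5)^2
= 1 - 16050
= -16049

-16049


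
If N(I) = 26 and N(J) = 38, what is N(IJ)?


N(IJ) = N(I) * N(J)
= 26 * 38
= 988

988


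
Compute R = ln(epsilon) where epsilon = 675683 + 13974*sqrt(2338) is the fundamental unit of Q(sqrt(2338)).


epsilon = 675683 + 13974*sqrt(2338)
= 1.3514e+06
R = ln(1.3514e+06)
= 14.1166

14.1166


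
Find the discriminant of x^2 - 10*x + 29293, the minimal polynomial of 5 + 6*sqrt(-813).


The element 5 + 6*sqrt(-813) has minimal polynomial:
x^2 - 10*x + 29293
Discriminant = (-10)^2 - 4*(29293)
= 100 - 117172
= -117072

-117072


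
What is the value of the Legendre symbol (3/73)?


p = 73 is prime, so compute (3/73) with the reciprocity algorithm (Jacobi-symbol steps: pull out 2s via (2/n), flip via reciprocity, reduce):
  reciprocity: (3/73) -> +(73/3)
  reduce: (1/3)
  (1/3) = 1
Product of signs = 1
(3/73) = 1

1


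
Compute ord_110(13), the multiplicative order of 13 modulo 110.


We want ord_110(13), the smallest k >= 1 with 13^k = 1 mod 110.
n = 110 = 2 * 5 * 11, phi(110) = 40; the order divides phi(n).
Divisors of 40: 1, 2, 4, 5, 8, 10, 20, 40
Repeated squaring mod 110: 13^1 = 13, 13^2 = 59, 13^4 = 71, 13^8 = 91, 13^16 = 31, 13^32 = 81
Test divisors in increasing order:
  k=1: 13^1 = 13 mod 110
  k=2: 13^2 = 59 mod 110
  k=4: 13^4 = 71 mod 110
  k=5: 13^5 = 71 * 13 = 43 mod 110
  k=8: 13^8 = 91 mod 110
  k=10: 13^10 = 91 * 59 = 89 mod 110
  k=20: 13^20 = 31 * 71 = 1 mod 110  <- first divisor giving 1
Order = 20

20


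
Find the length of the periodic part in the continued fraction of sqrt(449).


Run the CF algorithm for sqrt(449).
a_0 = floor(sqrt(449)) = 21; set m_0=0, q_0=1.
Recurrence: m' = q*a - m,  q' = (d - m'^2)/q,  a' = floor((a_0 + m')/q').
  step 1: m=21, q=8, a=5
  step 2: m=19, q=11, a=3
  step 3: m=14, q=23, a=1
  step 4: m=9, q=16, a=1
  step 5: m=7, q=25, a=1
  step 6: m=18, q=5, a=7
  step 7: m=17, q=32, a=1
  step 8: m=15, q=7, a=5
  step 9: m=20, q=7, a=5
  step 10: m=15, q=32, a=1
  step 11: m=17, q=5, a=7
  step 12: m=18, q=25, a=1
  step 13: m=7, q=16, a=1
  step 14: m=9, q=23, a=1
  step 15: m=14, q=11, a=3
  step 16: m=19, q=8, a=5
  step 17: m=21, q=1, a=42
a_17 = 2*a_0 = 42, so the period closes here.
sqrt(449) = [21; 5, 3, 1, 1, 1, 7, 1, 5, 5, 1, 7, 1, 1, 1, 3, 5, 42]
Period length = 17

17


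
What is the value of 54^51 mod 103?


p = 103 is prime and the exponent is (p-1)/2 = 51, so by Euler's criterion 54^51 = (54/103) = +1 or -1 mod 103.
Compute by square-and-multiply:
  51 = 32 + 16 + 2 + 1 (binary 110011)
  Repeated squaring mod 103: 54^1 = 54, 54^2 = 32, 54^4 = 97, 54^8 = 36, 54^16 = 60, 54^32 = 98
  54^51 = 54^32 * 54^16 * 54^2 * 54^1 = 98 * 60 * 32 * 54 mod 103
    98 * 60 = 5880 = 9 mod 103
    9 * 32 = 288 = 82 mod 103
    82 * 54 = 4428 = 102 mod 103
  54^51 = 102 mod 103
Result 102 = p - 1 = -1 mod 103: 54 is a quadratic non-residue mod 103. As a residue in [0, p-1] the value is 102.
54^51 mod 103 = 102

102


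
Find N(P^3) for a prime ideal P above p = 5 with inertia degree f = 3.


N(P^a) = p^(a*f)
= 5^(3*3)
= 5^9
= 1953125

1953125


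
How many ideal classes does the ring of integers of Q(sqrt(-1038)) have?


K = Q(sqrt(-1038)). d mod 4 = 2, so D = disc(K) = 4d = -4152
h(K) equals the number of primitive reduced positive-definite forms (a, b, c) = a*x^2 + b*x*y + c*y^2 with b^2 - 4ac = D,
where reduced means |b| <= a <= c, with b >= 0 whenever |b| = a or a = c, and primitive means gcd(a, b, c) = 1.
Reduced forces 3a^2 <= |D| = 4152, so 1 <= a <= 37; b must have the parity of D, and c = (b^2 - D)/(4a) must be an integer >= a.
Enumerate a = 1..37, b in [-a, a]:
  a=1: (1, 0, 1038)  [1]
  a=2: (2, 0, 519)  [1]
  a=3: (3, 0, 346)  [1]
  a=4..5: none
  a=6: (6, 0, 173)  [1]
  a=7..16: none
  a=17: (17, -8, 62), (17, 8, 62)  [2]
  a=18: none
  a=19: (19, -16, 58), (19, 16, 58)  [2]
  a=20..28: none
  a=29: (29, -16, 38), (29, 16, 38)  [2]
  a=30: none
  a=31: (31, -8, 34), (31, 8, 34)  [2]
  a=32..37: none
Total reduced forms: 1 + 1 + 1 + 1 + 2 + 2 + 2 + 2 = 12
h = 12

12


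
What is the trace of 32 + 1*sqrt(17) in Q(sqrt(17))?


Tr(a + b*sqrt(d)) = (a + b*sqrt(d)) + (a - b*sqrt(d)) = 2a
= 2 * (32)
= 64

64


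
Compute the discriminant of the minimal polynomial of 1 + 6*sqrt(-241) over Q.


The element 1 + 6*sqrt(-241) has minimal polynomial:
x^2 - 2*x + 8677
Discriminant = (-2)^2 - 4*(8677)
= 4 - 34708
= -34704

-34704


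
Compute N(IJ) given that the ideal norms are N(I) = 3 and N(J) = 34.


N(IJ) = N(I) * N(J)
= 3 * 34
= 102

102


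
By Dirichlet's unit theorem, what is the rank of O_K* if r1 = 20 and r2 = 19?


By Dirichlet's unit theorem:
rank = r1 + r2 - 1
= 20 + 19 - 1
= 38

38


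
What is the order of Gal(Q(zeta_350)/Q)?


|Gal(Q(zeta_350)/Q)| = phi(350)
= 120

120


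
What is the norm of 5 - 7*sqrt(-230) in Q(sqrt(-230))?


N(a + b*sqrt(d)) = a^2 - d*b^2
= (5)^2 - (-230)*(-7)^2
= 25 + 11270
= 11295

11295


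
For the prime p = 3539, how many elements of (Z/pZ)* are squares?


For prime p, the number of non-zero quadratic residues is (p-1)/2.
= (3539-1)/2
= 1769

1769


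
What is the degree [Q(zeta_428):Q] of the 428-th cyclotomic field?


The degree equals Euler's totient phi(428).
428 = 2^2 * 107
phi(428) = 212

212


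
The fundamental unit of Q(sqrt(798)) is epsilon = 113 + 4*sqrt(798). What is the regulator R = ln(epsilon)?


epsilon = 113 + 4*sqrt(798)
= 225.9956
R = ln(225.9956)
= 5.4205

5.4205


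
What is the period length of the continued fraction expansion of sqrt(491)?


Run the CF algorithm for sqrt(491).
a_0 = floor(sqrt(491)) = 22; set m_0=0, q_0=1.
Recurrence: m' = q*a - m,  q' = (d - m'^2)/q,  a' = floor((a_0 + m')/q').
  step 1: m=22, q=7, a=6
  step 2: m=20, q=13, a=3
  step 3: m=19, q=10, a=4
  step 4: m=21, q=5, a=8
  step 5: m=19, q=26, a=1
  step 6: m=7, q=17, a=1
  step 7: m=10, q=23, a=1
  step 8: m=13, q=14, a=2
  step 9: m=15, q=19, a=1
  step 10: m=4, q=25, a=1
  step 11: m=21, q=2, a=21
  step 12: m=21, q=25, a=1
  step 13: m=4, q=19, a=1
  step 14: m=15, q=14, a=2
  step 15: m=13, q=23, a=1
  step 16: m=10, q=17, a=1
  step 17: m=7, q=26, a=1
  step 18: m=19, q=5, a=8
  step 19: m=21, q=10, a=4
  step 20: m=19, q=13, a=3
  step 21: m=20, q=7, a=6
  step 22: m=22, q=1, a=44
a_22 = 2*a_0 = 44, so the period closes here.
sqrt(491) = [22; 6, 3, 4, 8, 1, 1, 1, 2, 1, 1, 21, 1, 1, 2, 1, 1, 1, 8, 4, 3, 6, 44]
Period length = 22

22


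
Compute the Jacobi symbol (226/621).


Compute (226/621) via quadratic reciprocity:
  pull out 2: (2/621) = -1  (since 621 mod 8 = 5)
  reciprocity: (113/621) -> +(621/113)
  reduce: (56/113)
  pull out 2: (2/113) = +1  (since 113 mod 8 = 1)
  pull out 2: (2/113) = +1  (since 113 mod 8 = 1)
  pull out 2: (2/113) = +1  (since 113 mod 8 = 1)
  reciprocity: (7/113) -> +(113/7)
  reduce: (1/7)
  (1/7) = 1
Product of signs = -1

-1


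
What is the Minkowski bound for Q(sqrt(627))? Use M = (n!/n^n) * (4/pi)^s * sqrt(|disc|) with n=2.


d = 627, d mod 4 = 3, so disc(K) = 4d = 2508; |disc(K)| = 2508
Real quadratic field, so n = 2, s = r2 = 0, r1 = 2
M = (n!/n^n) * (4/pi)^s * sqrt(|disc(K)|) = (2!/2^2) * (4/pi)^0 * sqrt(2508)
= 0.5 * 1.000000 * 50.079936
= 25.0400

25.0400


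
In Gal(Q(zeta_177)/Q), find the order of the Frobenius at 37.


The Frobenius at p in Gal(Q(zeta_n)/Q) = (Z/nZ)* is the class of p, so its order is ord_177(37), the smallest k >= 1 with 37^k = 1 mod 177.
n = 177 = 3 * 59, phi(177) = 116; the order divides phi(n).
Divisors of 116: 1, 2, 4, 29, 58, 116
Repeated squaring mod 177: 37^1 = 37, 37^2 = 130, 37^4 = 85, 37^8 = 145, 37^16 = 139, 37^32 = 28, 37^64 = 76
Test divisors in increasing order:
  k=1: 37^1 = 37 mod 177
  k=2: 37^2 = 130 mod 177
  k=4: 37^4 = 85 mod 177
  k=29: 37^29 = 139 * 145 * 85 * 37 = 58 mod 177
  k=58: 37^58 = 28 * 139 * 145 * 130 = 1 mod 177  <- first divisor giving 1
Order = 58

58


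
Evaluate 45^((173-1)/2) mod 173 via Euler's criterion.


p = 173 is prime and the exponent is (p-1)/2 = 86, so by Euler's criterion 45^86 = (45/173) = +1 or -1 mod 173.
Compute by square-and-multiply:
  86 = 64 + 16 + 4 + 2 (binary 1010110)
  Repeated squaring mod 173: 45^1 = 45, 45^2 = 122, 45^4 = 6, 45^8 = 36, 45^16 = 85, 45^32 = 132, 45^64 = 124
  45^86 = 45^64 * 45^16 * 45^4 * 45^2 = 124 * 85 * 6 * 122 mod 173
    124 * 85 = 10540 = 160 mod 173
    160 * 6 = 960 = 95 mod 173
    95 * 122 = 11590 = 172 mod 173
  45^86 = 172 mod 173
Result 172 = p - 1 = -1 mod 173: 45 is a quadratic non-residue mod 173. As a residue in [0, p-1] the value is 172.
45^86 mod 173 = 172

172


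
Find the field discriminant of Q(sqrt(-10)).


For K = Q(sqrt(d)) with d squarefree: disc(K) = d if d = 1 mod 4, and disc(K) = 4d if d = 2 or 3 mod 4.
Here d = -10, and d mod 4 = 2.
d = 2 mod 4, not 1 (O_K = Z[sqrt(d)]), so disc(K) = 4d = 4 * (-10) = -40

-40


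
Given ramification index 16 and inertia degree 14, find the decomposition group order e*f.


|D_P| = e * f
= 16 * 14
= 224

224


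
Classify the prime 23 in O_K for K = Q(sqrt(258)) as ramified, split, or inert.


K = Q(sqrt(258)). Since d mod 4 = 2, disc(K) = 1032.
Check p | disc: 1032 mod 23 = 20.
p does not divide disc. Compute Legendre symbol (d/p):
5^((23-1)/2) mod 23 = -1
(d/p) = -1, so p is inert: (p) stays prime with e=1, f=2, g=1.
Therefore p is inert.

inert
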